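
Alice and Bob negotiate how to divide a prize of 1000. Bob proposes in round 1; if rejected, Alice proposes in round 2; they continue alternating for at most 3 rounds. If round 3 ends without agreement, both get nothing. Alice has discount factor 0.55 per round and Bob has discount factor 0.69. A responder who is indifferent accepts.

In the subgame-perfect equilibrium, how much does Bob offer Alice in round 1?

Round 3 (Bob proposes): rejection yields 0 for Alice; Bob offers 0 and keeps 1000.
Round 2 (Alice proposes): Bob can get 1000 next round, worth 0.69 × 1000 = 690 now, so Alice offers 690, keeping 310.
Round 1 (Bob proposes): Alice can get 310 next round, worth 0.55 × 310 = 170.5 now, so Bob offers 170.5, keeping 829.5.

170.5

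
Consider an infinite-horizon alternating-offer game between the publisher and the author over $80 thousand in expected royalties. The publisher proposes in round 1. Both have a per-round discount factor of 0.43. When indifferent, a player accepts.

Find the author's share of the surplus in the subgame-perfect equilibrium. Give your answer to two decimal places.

When the publisher proposes, the author accepts any offer worth at least 0.43 times what the author would get by proposing next round; and vice versa.
This gives x = 80 − 0.43y and y = 80 − 0.43x, where x and y are each side's share when it proposes.
Hence (1 − 0.43·0.43)x = 80(1 − 0.43), i.e. 0.8151·x = 45.6.
x ≈ 55.9441; the author's share is 80 − x ≈ 24.0559.

24.06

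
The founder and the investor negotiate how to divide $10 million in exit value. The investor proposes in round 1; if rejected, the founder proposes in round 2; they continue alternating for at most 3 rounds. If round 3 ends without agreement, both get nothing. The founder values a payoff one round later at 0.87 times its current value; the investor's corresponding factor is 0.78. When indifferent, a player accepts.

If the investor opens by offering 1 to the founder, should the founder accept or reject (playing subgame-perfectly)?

Round 3 (the investor proposes): the founder will accept anything ≥ 0, so the investor offers 0 and keeps 10.
Round 2 (the founder proposes): the investor can get 10 next round, worth 0.78 × 10 = 7.8 now; the founder offers that and keeps 2.2.
So by rejecting in round 1, the founder gets 2.2 next round, worth 0.87 × 2.2 = 1.914 now.
Offer 1 < 1.914, so the founder rejects.

Reject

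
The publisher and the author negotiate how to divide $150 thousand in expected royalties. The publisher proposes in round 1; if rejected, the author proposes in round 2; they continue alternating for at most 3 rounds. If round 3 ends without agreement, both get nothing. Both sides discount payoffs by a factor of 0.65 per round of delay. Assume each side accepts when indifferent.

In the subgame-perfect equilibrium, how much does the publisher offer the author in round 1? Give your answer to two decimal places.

Solve by backward induction from round 3.
Round 3 (the publisher proposes): the author will accept anything ≥ 0, so the publisher offers 0 and keeps 150.
Round 2 (the author proposes): the publisher can get 150 next round, worth 0.65 × 150 = 97.5 now, so the author offers 97.5, keeping 52.5.
Round 1 (the publisher proposes): the author can get 52.5 next round, worth 0.65 × 52.5 = 34.125 now. The publisher offers 34.125 and keeps 150 − 34.125 = 115.875.

34.13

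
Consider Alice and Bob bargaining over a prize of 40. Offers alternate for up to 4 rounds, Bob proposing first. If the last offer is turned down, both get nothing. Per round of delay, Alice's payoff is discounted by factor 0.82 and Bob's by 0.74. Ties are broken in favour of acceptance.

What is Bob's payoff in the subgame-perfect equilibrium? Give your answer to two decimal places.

Round 4 (Alice proposes): rejection yields 0 for Bob; Alice offers 0 and keeps 40.
Round 3 (Bob proposes): Alice can get 40 next round, worth 0.82 × 40 = 32.8 now. Bob offers 32.8 and keeps 40 − 32.8 = 7.2.
Round 2 (Alice proposes): Bob can get 7.2 next round, worth 0.74 × 7.2 = 5.328 now. Alice offers 5.328 and keeps 40 − 5.328 = 34.672.
Round 1 (Bob proposes): Alice can get 34.672 next round, worth 0.82 × 34.672 = 28.43104 now, so Bob offers 28.43104, keeping 11.56896.

11.57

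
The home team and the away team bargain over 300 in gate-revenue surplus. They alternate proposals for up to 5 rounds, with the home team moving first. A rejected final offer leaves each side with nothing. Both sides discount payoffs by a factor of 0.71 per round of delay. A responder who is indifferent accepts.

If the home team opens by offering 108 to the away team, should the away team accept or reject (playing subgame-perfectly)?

Round 5 (the home team proposes): the away team will accept anything ≥ 0, so the home team offers 0 and keeps 300.
Round 4 (the away team proposes): the home team can get 300 next round, worth 0.71 × 300 = 213 now; the away team offers that and keeps 87.
Round 3 (the home team proposes): the away team can get 87 next round, worth 0.71 × 87 = 61.77 now. The home team offers 61.77 and keeps 300 − 61.77 = 238.23.
Round 2 (the away team proposes): the home team can get 238.23 next round, worth 0.71 × 238.23 = 169.1433 now. The away team offers 169.1433 and keeps 300 − 169.1433 = 130.8567.
So by rejecting in round 1, the away team gets 130.8567 next round, worth 0.71 × 130.8567 = 92.908257 now.
Offer 108 ≥ 92.908257, so the away team accepts.

Accept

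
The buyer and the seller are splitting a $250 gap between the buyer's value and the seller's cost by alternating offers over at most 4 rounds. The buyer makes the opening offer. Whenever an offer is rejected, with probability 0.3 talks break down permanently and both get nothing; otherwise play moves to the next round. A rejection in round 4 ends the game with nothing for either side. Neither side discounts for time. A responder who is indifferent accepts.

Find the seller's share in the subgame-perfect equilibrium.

Round 4 (the seller proposes): rejection yields 0 for the buyer; the seller offers 0 and keeps 250.
Round 3 (the buyer proposes): rejecting gives the seller an expected 0.7 × 250 = 175; the buyer offers that and keeps 75.
Round 2 (the seller proposes): rejecting gives the buyer an expected 0.7 × 75 = 52.5. The seller offers 52.5 and keeps 250 − 52.5 = 197.5.
Round 1 (the buyer proposes): rejecting gives the seller an expected 0.7 × 197.5 = 138.25, so the buyer offers 138.25, keeping 111.75.

138.25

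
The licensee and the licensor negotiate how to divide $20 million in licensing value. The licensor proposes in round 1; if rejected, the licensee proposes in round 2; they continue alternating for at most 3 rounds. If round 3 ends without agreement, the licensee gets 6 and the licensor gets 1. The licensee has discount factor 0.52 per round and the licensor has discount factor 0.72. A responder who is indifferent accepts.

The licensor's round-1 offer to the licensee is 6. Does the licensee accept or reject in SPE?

Work out the licensee's continuation value if the offer is rejected.
Round 3 (the licensor proposes): the licensee gets 6 if talks fail, so the licensor offers 6 and keeps 14.
Round 2 (the licensee proposes): the licensor can get 14 next round, worth 0.72 × 14 = 10.08 now. The licensee offers 10.08 and keeps 20 − 10.08 = 9.92.
So by rejecting in round 1, the licensee gets 9.92 next round, worth 0.52 × 9.92 = 5.1584 now.
Offer 6 ≥ 5.1584, so the licensee accepts.

Accept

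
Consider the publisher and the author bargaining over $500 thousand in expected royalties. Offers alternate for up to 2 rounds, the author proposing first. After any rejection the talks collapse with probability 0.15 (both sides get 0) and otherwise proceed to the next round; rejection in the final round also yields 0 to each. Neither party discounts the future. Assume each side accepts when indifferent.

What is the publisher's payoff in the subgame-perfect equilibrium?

425

Round 2 (the publisher proposes): the author will accept anything ≥ 0, so the publisher offers 0 and keeps 500.
Round 1 (the author proposes): rejecting gives the publisher an expected 0.85 × 500 = 425. The author offers 425 and keeps 500 − 425 = 75.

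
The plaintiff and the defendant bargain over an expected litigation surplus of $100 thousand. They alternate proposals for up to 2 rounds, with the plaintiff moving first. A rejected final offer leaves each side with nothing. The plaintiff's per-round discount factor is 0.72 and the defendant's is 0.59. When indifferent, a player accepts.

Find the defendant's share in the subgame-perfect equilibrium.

59

Solve by backward induction from round 2.
Round 2 (the defendant proposes): the plaintiff will accept anything ≥ 0, so the defendant offers 0 and keeps 100.
Round 1 (the plaintiff proposes): the defendant can get 100 next round, worth 0.59 × 100 = 59 now; the plaintiff offers that and keeps 41.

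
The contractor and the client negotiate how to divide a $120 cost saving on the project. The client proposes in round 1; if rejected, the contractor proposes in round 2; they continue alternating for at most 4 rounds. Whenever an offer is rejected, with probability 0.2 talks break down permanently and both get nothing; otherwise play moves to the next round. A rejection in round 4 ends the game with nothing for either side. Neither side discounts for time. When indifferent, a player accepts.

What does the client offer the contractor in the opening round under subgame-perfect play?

Round 4 (the contractor proposes): the client will accept anything ≥ 0, so the contractor offers 0 and keeps 120.
Round 3 (the client proposes): rejecting gives the contractor an expected 0.8 × 120 = 96; the client offers that and keeps 24.
Round 2 (the contractor proposes): rejecting gives the client an expected 0.8 × 24 = 19.2; the contractor offers that and keeps 100.8.
Round 1 (the client proposes): rejecting gives the contractor an expected 0.8 × 100.8 = 80.64; the client offers that and keeps 39.36.

80.64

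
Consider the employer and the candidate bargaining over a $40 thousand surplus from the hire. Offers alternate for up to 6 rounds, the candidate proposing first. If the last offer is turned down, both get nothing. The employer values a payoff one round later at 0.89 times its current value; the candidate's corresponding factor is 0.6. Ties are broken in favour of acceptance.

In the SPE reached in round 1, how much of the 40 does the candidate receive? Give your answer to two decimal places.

Round 6 (the employer proposes): the candidate will accept anything ≥ 0, so the employer offers 0 and keeps 40.
Round 5 (the candidate proposes): the employer can get 40 next round, worth 0.89 × 40 = 35.6 now; the candidate offers that and keeps 4.4.
Round 4 (the employer proposes): the candidate can get 4.4 next round, worth 0.6 × 4.4 = 2.64 now, so the employer offers 2.64, keeping 37.36.
Round 3 (the candidate proposes): the employer can get 37.36 next round, worth 0.89 × 37.36 = 33.2504 now. The candidate offers 33.2504 and keeps 40 − 33.2504 = 6.7496.
Round 2 (the employer proposes): the candidate can get 6.7496 next round, worth 0.6 × 6.7496 = 4.04976 now. The employer offers 4.04976 and keeps 40 − 4.04976 = 35.95024.
Round 1 (the candidate proposes): the employer can get 35.95024 next round, worth 0.89 × 35.95024 = 31.9957136 now, so the candidate offers 31.9957136, keeping 8.0042864.

8.00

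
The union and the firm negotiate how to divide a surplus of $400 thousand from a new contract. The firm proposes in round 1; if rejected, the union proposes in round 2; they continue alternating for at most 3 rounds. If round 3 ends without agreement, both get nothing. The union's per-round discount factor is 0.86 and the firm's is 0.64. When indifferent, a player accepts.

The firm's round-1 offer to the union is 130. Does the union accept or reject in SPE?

Work out the union's continuation value if the offer is rejected.
Round 3 (the firm proposes): rejection yields 0 for the union; the firm offers 0 and keeps 400.
Round 2 (the union proposes): the firm can get 400 next round, worth 0.64 × 400 = 256 now; the union offers that and keeps 144.
So by rejecting in round 1, the union gets 144 next round, worth 0.86 × 144 = 123.84 now.
Offer 130 ≥ 123.84, so the union accepts.

Accept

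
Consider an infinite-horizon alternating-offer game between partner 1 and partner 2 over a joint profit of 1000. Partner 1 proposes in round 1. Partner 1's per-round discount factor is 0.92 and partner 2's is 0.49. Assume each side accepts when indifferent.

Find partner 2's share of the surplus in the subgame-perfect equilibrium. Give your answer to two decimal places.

71.38

When partner 1 proposes, partner 2 accepts any offer worth at least 0.49 times what partner 2 would get by proposing next round; and vice versa.
This gives x = 1000 − 0.49y and y = 1000 − 0.92x, where x and y are each side's share when it proposes.
Hence (1 − 0.49·0.92)x = 1000(1 − 0.49), i.e. 0.5492·x = 510.
x ≈ 928.6235; partner 2's share is 1000 − x ≈ 71.3765.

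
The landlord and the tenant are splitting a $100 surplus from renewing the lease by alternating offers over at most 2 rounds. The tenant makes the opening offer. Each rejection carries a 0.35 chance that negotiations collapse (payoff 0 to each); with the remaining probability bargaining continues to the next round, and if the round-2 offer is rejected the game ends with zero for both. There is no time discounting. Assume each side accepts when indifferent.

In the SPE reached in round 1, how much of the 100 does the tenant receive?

Round 2 (the landlord proposes): the tenant will accept anything ≥ 0, so the landlord offers 0 and keeps 100.
Round 1 (the tenant proposes): rejecting gives the landlord an expected 0.65 × 100 = 65; the tenant offers that and keeps 35.

35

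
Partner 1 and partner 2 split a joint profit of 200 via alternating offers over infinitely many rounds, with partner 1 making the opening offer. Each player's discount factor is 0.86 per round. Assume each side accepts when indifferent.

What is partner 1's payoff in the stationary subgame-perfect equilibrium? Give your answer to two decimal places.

In a stationary SPE each proposer offers the other exactly their discounted continuation value.
If partner 1 keeps x when proposing and partner 2 keeps y when proposing, then x = 200 − 0.86y and y = 200 − 0.86x.
Solving: x = 200(1 − 0.86) / (1 − 0.86·0.86) = 28 / 0.2604 ≈ 107.5269.
Partner 2 gets 200 − 107.5269 ≈ 92.4731.

107.53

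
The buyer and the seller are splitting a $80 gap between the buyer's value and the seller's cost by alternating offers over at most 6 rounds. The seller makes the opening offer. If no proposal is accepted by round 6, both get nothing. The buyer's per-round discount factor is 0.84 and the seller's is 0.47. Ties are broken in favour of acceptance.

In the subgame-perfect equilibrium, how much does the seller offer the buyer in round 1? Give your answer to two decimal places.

60.15

Round 6 (the buyer proposes): rejection yields 0 for the seller; the buyer offers 0 and keeps 80.
Round 5 (the seller proposes): the buyer can get 80 next round, worth 0.84 × 80 = 67.2 now; the seller offers that and keeps 12.8.
Round 4 (the buyer proposes): the seller can get 12.8 next round, worth 0.47 × 12.8 = 6.016 now, so the buyer offers 6.016, keeping 73.984.
Round 3 (the seller proposes): the buyer can get 73.984 next round, worth 0.84 × 73.984 = 62.14656 now. The seller offers 62.14656 and keeps 80 − 62.14656 = 17.85344.
Round 2 (the buyer proposes): the seller can get 17.85344 next round, worth 0.47 × 17.85344 = 8.3911168 now. The buyer offers 8.3911168 and keeps 80 − 8.3911168 = 71.6088832.
Round 1 (the seller proposes): the buyer can get 71.6088832 next round, worth 0.84 × 71.6088832 = 60.151461888 now; the seller offers that and keeps 19.848538112.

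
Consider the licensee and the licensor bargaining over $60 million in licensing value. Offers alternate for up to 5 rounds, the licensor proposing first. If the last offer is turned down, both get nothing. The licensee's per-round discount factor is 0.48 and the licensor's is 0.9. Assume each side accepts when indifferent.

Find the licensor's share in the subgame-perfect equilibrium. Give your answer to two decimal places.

Round 5 (the licensor proposes): the licensee will accept anything ≥ 0, so the licensor offers 0 and keeps 60.
Round 4 (the licensee proposes): the licensor can get 60 next round, worth 0.9 × 60 = 54 now. The licensee offers 54 and keeps 60 − 54 = 6.
Round 3 (the licensor proposes): the licensee can get 6 next round, worth 0.48 × 6 = 2.88 now; the licensor offers that and keeps 57.12.
Round 2 (the licensee proposes): the licensor can get 57.12 next round, worth 0.9 × 57.12 = 51.408 now. The licensee offers 51.408 and keeps 60 − 51.408 = 8.592.
Round 1 (the licensor proposes): the licensee can get 8.592 next round, worth 0.48 × 8.592 = 4.12416 now. The licensor offers 4.12416 and keeps 60 − 4.12416 = 55.87584.

55.88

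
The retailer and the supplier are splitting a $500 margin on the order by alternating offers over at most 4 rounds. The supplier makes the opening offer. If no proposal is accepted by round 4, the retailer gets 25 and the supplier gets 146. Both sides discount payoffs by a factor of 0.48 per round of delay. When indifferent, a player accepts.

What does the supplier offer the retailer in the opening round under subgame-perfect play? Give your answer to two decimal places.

163.95

Work backward from the last round.
Round 4 (the retailer proposes): the supplier gets 146 if talks fail, so the retailer offers 146 and keeps 354.
Round 3 (the supplier proposes): the retailer can get 354 next round, worth 0.48 × 354 = 169.92 now; the supplier offers that and keeps 330.08.
Round 2 (the retailer proposes): the supplier can get 330.08 next round, worth 0.48 × 330.08 = 158.4384 now, so the retailer offers 158.4384, keeping 341.5616.
Round 1 (the supplier proposes): the retailer can get 341.5616 next round, worth 0.48 × 341.5616 = 163.949568 now. The supplier offers 163.949568 and keeps 500 − 163.949568 = 336.050432.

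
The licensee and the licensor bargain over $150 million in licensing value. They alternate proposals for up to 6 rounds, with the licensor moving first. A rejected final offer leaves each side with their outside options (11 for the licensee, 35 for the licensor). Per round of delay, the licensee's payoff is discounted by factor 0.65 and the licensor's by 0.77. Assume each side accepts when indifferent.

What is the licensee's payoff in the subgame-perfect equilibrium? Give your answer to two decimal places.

Round 6 (the licensee proposes): the licensor gets 35 if talks fail, so the licensee offers 35 and keeps 115.
Round 5 (the licensor proposes): the licensee can get 115 next round, worth 0.65 × 115 = 74.75 now, so the licensor offers 74.75, keeping 75.25.
Round 4 (the licensee proposes): the licensor can get 75.25 next round, worth 0.77 × 75.25 = 57.9425 now. The licensee offers 57.9425 and keeps 150 − 57.9425 = 92.0575.
Round 3 (the licensor proposes): the licensee can get 92.0575 next round, worth 0.65 × 92.0575 = 59.837375 now, so the licensor offers 59.837375, keeping 90.162625.
Round 2 (the licensee proposes): the licensor can get 90.162625 next round, worth 0.77 × 90.162625 = 69.42522125 now, so the licensee offers 69.42522125, keeping 80.57477875.
Round 1 (the licensor proposes): the licensee can get 80.57477875 next round, worth 0.65 × 80.57477875 = 52.3736061875 now, so the licensor offers 52.3736061875, keeping 97.6263938125.

52.37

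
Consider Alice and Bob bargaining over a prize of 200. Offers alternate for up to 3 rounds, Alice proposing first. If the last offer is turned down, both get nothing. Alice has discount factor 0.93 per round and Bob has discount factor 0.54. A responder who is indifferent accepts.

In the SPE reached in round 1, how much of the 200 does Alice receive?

Round 3 (Alice proposes): rejection yields 0 for Bob; Alice offers 0 and keeps 200.
Round 2 (Bob proposes): Alice can get 200 next round, worth 0.93 × 200 = 186 now. Bob offers 186 and keeps 200 − 186 = 14.
Round 1 (Alice proposes): Bob can get 14 next round, worth 0.54 × 14 = 7.56 now; Alice offers that and keeps 192.44.

192.44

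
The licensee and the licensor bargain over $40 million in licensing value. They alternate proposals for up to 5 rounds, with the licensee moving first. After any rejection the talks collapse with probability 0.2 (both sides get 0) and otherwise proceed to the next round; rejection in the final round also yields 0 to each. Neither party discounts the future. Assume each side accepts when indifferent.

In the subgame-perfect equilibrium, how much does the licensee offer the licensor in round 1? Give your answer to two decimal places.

Round 5 (the licensee proposes): the licensor will accept anything ≥ 0, so the licensee offers 0 and keeps 40.
Round 4 (the licensor proposes): rejecting gives the licensee an expected 0.8 × 40 = 32. The licensor offers 32 and keeps 40 − 32 = 8.
Round 3 (the licensee proposes): rejecting gives the licensor an expected 0.8 × 8 = 6.4, so the licensee offers 6.4, keeping 33.6.
Round 2 (the licensor proposes): rejecting gives the licensee an expected 0.8 × 33.6 = 26.88; the licensor offers that and keeps 13.12.
Round 1 (the licensee proposes): rejecting gives the licensor an expected 0.8 × 13.12 = 10.496. The licensee offers 10.496 and keeps 40 − 10.496 = 29.504.

10.50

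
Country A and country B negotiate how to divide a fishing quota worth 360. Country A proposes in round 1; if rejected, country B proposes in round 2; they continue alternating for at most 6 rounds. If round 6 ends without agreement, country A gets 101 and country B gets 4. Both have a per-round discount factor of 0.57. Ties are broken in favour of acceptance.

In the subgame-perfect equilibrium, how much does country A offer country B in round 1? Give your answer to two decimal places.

132.49

Round 6 (country B proposes): country A gets 101 if talks fail, so country B offers 101 and keeps 259.
Round 5 (country A proposes): country B can get 259 next round, worth 0.57 × 259 = 147.63 now, so country A offers 147.63, keeping 212.37.
Round 4 (country B proposes): country A can get 212.37 next round, worth 0.57 × 212.37 = 121.0509 now. Country B offers 121.0509 and keeps 360 − 121.0509 = 238.9491.
Round 3 (country A proposes): country B can get 238.9491 next round, worth 0.57 × 238.9491 = 136.200987 now. Country A offers 136.200987 and keeps 360 − 136.200987 = 223.799013.
Round 2 (country B proposes): country A can get 223.799013 next round, worth 0.57 × 223.799013 = 127.56543741 now, so country B offers 127.56543741, keeping 232.43456259.
Round 1 (country A proposes): country B can get 232.43456259 next round, worth 0.57 × 232.43456259 = 132.4877006763 now, so country A offers 132.4877006763, keeping 227.5122993237.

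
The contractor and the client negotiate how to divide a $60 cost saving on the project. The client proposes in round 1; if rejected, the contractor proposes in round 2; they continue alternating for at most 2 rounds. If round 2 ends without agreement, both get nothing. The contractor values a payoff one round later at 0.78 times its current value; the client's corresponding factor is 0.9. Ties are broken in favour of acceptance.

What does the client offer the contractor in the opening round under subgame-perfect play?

Work backward from the last round.
Round 2 (the contractor proposes): the client will accept anything ≥ 0, so the contractor offers 0 and keeps 60.
Round 1 (the client proposes): the contractor can get 60 next round, worth 0.78 × 60 = 46.8 now. The client offers 46.8 and keeps 60 − 46.8 = 13.2.

46.8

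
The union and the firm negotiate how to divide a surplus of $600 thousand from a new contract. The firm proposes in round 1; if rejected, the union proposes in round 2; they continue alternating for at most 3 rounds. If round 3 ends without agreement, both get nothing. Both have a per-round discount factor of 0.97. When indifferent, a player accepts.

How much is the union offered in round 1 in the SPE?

17.46

Solve by backward induction from round 3.
Round 3 (the firm proposes): the union will accept anything ≥ 0, so the firm offers 0 and keeps 600.
Round 2 (the union proposes): the firm can get 600 next round, worth 0.97 × 600 = 582 now, so the union offers 582, keeping 18.
Round 1 (the firm proposes): the union can get 18 next round, worth 0.97 × 18 = 17.46 now. The firm offers 17.46 and keeps 600 − 17.46 = 582.54.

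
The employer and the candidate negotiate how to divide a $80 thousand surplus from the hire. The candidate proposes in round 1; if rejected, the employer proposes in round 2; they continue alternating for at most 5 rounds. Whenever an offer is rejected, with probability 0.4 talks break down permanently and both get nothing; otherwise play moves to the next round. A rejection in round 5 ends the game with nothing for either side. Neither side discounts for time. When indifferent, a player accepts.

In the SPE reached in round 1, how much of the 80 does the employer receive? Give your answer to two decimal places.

Round 5 (the candidate proposes): rejection yields 0 for the employer; the candidate offers 0 and keeps 80.
Round 4 (the employer proposes): rejecting gives the candidate an expected 0.6 × 80 = 48; the employer offers that and keeps 32.
Round 3 (the candidate proposes): rejecting gives the employer an expected 0.6 × 32 = 19.2; the candidate offers that and keeps 60.8.
Round 2 (the employer proposes): rejecting gives the candidate an expected 0.6 × 60.8 = 36.48, so the employer offers 36.48, keeping 43.52.
Round 1 (the candidate proposes): rejecting gives the employer an expected 0.6 × 43.52 = 26.112, so the candidate offers 26.112, keeping 53.888.

26.11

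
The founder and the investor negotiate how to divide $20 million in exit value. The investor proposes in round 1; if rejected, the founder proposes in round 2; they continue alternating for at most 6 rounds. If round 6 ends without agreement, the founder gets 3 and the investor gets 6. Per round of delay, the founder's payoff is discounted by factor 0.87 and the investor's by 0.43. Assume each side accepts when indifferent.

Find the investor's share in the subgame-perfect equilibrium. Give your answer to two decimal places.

Round 6 (the founder proposes): the investor gets 6 if talks fail, so the founder offers 6 and keeps 14.
Round 5 (the investor proposes): the founder can get 14 next round, worth 0.87 × 14 = 12.18 now, so the investor offers 12.18, keeping 7.82.
Round 4 (the founder proposes): the investor can get 7.82 next round, worth 0.43 × 7.82 = 3.3626 now; the founder offers that and keeps 16.6374.
Round 3 (the investor proposes): the founder can get 16.6374 next round, worth 0.87 × 16.6374 = 14.474538 now; the investor offers that and keeps 5.525462.
Round 2 (the founder proposes): the investor can get 5.525462 next round, worth 0.43 × 5.525462 = 2.37594866 now, so the founder offers 2.37594866, keeping 17.62405134.
Round 1 (the investor proposes): the founder can get 17.62405134 next round, worth 0.87 × 17.62405134 = 15.3329246658 now; the investor offers that and keeps 4.6670753342.

4.67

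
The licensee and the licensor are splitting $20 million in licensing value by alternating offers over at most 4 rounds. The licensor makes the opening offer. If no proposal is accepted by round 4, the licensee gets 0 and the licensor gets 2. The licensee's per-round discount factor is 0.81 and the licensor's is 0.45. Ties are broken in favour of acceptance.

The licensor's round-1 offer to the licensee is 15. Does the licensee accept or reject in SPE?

Round 4 (the licensee proposes): the licensor gets 2 if talks fail, so the licensee offers 2 and keeps 18.
Round 3 (the licensor proposes): the licensee can get 18 next round, worth 0.81 × 18 = 14.58 now; the licensor offers that and keeps 5.42.
Round 2 (the licensee proposes): the licensor can get 5.42 next round, worth 0.45 × 5.42 = 2.439 now, so the licensee offers 2.439, keeping 17.561.
So by rejecting in round 1, the licensee gets 17.561 next round, worth 0.81 × 17.561 = 14.22441 now.
Offer 15 ≥ 14.22441, so the licensee accepts.

Accept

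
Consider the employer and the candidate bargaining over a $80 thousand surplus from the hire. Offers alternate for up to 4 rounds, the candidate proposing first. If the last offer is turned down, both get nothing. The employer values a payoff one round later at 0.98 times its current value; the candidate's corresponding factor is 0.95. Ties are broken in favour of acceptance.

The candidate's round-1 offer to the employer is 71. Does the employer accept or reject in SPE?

Work out the employer's continuation value if the offer is rejected.
Round 4 (the employer proposes): the candidate will accept anything ≥ 0, so the employer offers 0 and keeps 80.
Round 3 (the candidate proposes): the employer can get 80 next round, worth 0.98 × 80 = 78.4 now, so the candidate offers 78.4, keeping 1.6.
Round 2 (the employer proposes): the candidate can get 1.6 next round, worth 0.95 × 1.6 = 1.52 now; the employer offers that and keeps 78.48.
So by rejecting in round 1, the employer gets 78.48 next round, worth 0.98 × 78.48 = 76.9104 now.
Offer 71 < 76.9104, so the employer rejects.

Reject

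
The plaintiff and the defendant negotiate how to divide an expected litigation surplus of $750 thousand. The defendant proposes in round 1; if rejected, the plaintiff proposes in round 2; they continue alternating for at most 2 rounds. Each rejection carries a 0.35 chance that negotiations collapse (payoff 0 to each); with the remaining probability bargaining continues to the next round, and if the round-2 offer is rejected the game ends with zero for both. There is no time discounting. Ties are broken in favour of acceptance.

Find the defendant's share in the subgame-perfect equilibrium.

By backward induction:
Round 2 (the plaintiff proposes): rejection yields 0 for the defendant; the plaintiff offers 0 and keeps 750.
Round 1 (the defendant proposes): rejecting gives the plaintiff an expected 0.65 × 750 = 487.5. The defendant offers 487.5 and keeps 750 − 487.5 = 262.5.

262.5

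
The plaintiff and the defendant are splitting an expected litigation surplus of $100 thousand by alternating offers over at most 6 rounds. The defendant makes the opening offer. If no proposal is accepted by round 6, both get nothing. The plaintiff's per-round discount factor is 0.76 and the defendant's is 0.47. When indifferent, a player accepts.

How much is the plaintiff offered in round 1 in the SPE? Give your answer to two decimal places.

64.36

By backward induction:
Round 6 (the plaintiff proposes): the defendant will accept anything ≥ 0, so the plaintiff offers 0 and keeps 100.
Round 5 (the defendant proposes): the plaintiff can get 100 next round, worth 0.76 × 100 = 76 now; the defendant offers that and keeps 24.
Round 4 (the plaintiff proposes): the defendant can get 24 next round, worth 0.47 × 24 = 11.28 now; the plaintiff offers that and keeps 88.72.
Round 3 (the defendant proposes): the plaintiff can get 88.72 next round, worth 0.76 × 88.72 = 67.4272 now. The defendant offers 67.4272 and keeps 100 − 67.4272 = 32.5728.
Round 2 (the plaintiff proposes): the defendant can get 32.5728 next round, worth 0.47 × 32.5728 = 15.309216 now, so the plaintiff offers 15.309216, keeping 84.690784.
Round 1 (the defendant proposes): the plaintiff can get 84.690784 next round, worth 0.76 × 84.690784 = 64.36499584 now; the defendant offers that and keeps 35.63500416.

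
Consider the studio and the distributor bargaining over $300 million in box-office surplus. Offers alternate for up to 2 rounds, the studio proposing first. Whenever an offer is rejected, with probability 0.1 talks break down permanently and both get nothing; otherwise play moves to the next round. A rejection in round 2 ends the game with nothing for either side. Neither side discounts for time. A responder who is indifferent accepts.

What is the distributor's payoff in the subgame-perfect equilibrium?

270

Round 2 (the distributor proposes): the studio will accept anything ≥ 0, so the distributor offers 0 and keeps 300.
Round 1 (the studio proposes): rejecting gives the distributor an expected 0.9 × 300 = 270. The studio offers 270 and keeps 300 − 270 = 30.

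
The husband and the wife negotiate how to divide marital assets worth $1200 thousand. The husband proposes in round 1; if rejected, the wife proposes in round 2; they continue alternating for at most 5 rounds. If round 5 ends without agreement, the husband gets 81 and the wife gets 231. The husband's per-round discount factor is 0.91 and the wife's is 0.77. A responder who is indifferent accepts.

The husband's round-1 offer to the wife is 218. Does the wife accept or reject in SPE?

Reject

Work out the wife's continuation value if the offer is rejected.
Round 5 (the husband proposes): the wife gets 231 if talks fail, so the husband offers 231 and keeps 969.
Round 4 (the wife proposes): the husband can get 969 next round, worth 0.91 × 969 = 881.79 now; the wife offers that and keeps 318.21.
Round 3 (the husband proposes): the wife can get 318.21 next round, worth 0.77 × 318.21 = 245.0217 now; the husband offers that and keeps 954.9783.
Round 2 (the wife proposes): the husband can get 954.9783 next round, worth 0.91 × 954.9783 = 869.030253 now; the wife offers that and keeps 330.969747.
So by rejecting in round 1, the wife gets 330.969747 next round, worth 0.77 × 330.969747 = 254.84670519 now.
Offer 218 < 254.84670519, so the wife rejects.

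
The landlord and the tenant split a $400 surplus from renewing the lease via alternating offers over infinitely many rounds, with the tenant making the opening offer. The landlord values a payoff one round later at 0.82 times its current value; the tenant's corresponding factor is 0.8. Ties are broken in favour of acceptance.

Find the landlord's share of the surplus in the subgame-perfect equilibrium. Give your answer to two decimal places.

190.70

Let x be the tenant's share when the tenant proposes and y be the landlord's share when the landlord proposes.
The landlord accepts iff offered ≥ 0.82·y, so x = 400 − 0.82y. Symmetrically y = 400 − 0.8x.
Substituting: x = 400 − 0.82(400 − 0.8x), giving x(1 − 0.8·0.82) = 400(1 − 0.82).
So x = 400 × 0.18 / 0.344 ≈ 209.3023, and the landlord receives 400 − x ≈ 190.6977.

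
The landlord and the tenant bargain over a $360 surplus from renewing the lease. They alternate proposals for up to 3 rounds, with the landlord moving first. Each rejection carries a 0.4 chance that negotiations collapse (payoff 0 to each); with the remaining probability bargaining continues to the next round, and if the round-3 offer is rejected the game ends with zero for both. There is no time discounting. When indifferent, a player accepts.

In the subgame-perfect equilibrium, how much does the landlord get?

273.6

By backward induction:
Round 3 (the landlord proposes): rejection yields 0 for the tenant; the landlord offers 0 and keeps 360.
Round 2 (the tenant proposes): rejecting gives the landlord an expected 0.6 × 360 = 216. The tenant offers 216 and keeps 360 − 216 = 144.
Round 1 (the landlord proposes): rejecting gives the tenant an expected 0.6 × 144 = 86.4; the landlord offers that and keeps 273.6.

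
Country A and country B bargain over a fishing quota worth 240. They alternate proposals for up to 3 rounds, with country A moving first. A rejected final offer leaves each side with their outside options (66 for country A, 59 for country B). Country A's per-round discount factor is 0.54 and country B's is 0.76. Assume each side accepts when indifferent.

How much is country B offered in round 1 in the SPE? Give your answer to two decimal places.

108.12

Round 3 (country A proposes): country B gets 59 if talks fail, so country A offers 59 and keeps 181.
Round 2 (country B proposes): country A can get 181 next round, worth 0.54 × 181 = 97.74 now; country B offers that and keeps 142.26.
Round 1 (country A proposes): country B can get 142.26 next round, worth 0.76 × 142.26 = 108.1176 now. Country A offers 108.1176 and keeps 240 − 108.1176 = 131.8824.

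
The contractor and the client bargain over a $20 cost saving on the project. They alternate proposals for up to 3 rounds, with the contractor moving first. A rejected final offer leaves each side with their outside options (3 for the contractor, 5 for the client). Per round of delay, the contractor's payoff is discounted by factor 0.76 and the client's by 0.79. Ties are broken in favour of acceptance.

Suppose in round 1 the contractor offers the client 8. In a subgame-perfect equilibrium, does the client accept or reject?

Accept

Round 3 (the contractor proposes): the client gets 5 if talks fail, so the contractor offers 5 and keeps 15.
Round 2 (the client proposes): the contractor can get 15 next round, worth 0.76 × 15 = 11.4 now; the client offers that and keeps 8.6.
So by rejecting in round 1, the client gets 8.6 next round, worth 0.79 × 8.6 = 6.794 now.
Offer 8 ≥ 6.794, so the client accepts.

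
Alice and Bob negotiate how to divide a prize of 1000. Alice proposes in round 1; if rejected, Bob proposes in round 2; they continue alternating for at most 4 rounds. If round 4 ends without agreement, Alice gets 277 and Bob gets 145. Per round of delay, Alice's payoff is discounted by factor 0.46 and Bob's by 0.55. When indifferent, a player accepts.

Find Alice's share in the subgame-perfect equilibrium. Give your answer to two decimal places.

Round 4 (Bob proposes): Alice gets 277 if talks fail, so Bob offers 277 and keeps 723.
Round 3 (Alice proposes): Bob can get 723 next round, worth 0.55 × 723 = 397.65 now; Alice offers that and keeps 602.35.
Round 2 (Bob proposes): Alice can get 602.35 next round, worth 0.46 × 602.35 = 277.081 now; Bob offers that and keeps 722.919.
Round 1 (Alice proposes): Bob can get 722.919 next round, worth 0.55 × 722.919 = 397.60545 now. Alice offers 397.60545 and keeps 1000 − 397.60545 = 602.39455.

602.39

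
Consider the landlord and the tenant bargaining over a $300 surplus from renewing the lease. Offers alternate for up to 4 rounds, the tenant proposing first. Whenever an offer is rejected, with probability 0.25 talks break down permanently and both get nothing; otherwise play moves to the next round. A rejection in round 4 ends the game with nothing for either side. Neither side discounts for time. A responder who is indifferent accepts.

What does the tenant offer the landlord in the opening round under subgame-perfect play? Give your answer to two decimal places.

182.81

Round 4 (the landlord proposes): the tenant will accept anything ≥ 0, so the landlord offers 0 and keeps 300.
Round 3 (the tenant proposes): rejecting gives the landlord an expected 0.75 × 300 = 225, so the tenant offers 225, keeping 75.
Round 2 (the landlord proposes): rejecting gives the tenant an expected 0.75 × 75 = 56.25, so the landlord offers 56.25, keeping 243.75.
Round 1 (the tenant proposes): rejecting gives the landlord an expected 0.75 × 243.75 = 182.8125. The tenant offers 182.8125 and keeps 300 − 182.8125 = 117.1875.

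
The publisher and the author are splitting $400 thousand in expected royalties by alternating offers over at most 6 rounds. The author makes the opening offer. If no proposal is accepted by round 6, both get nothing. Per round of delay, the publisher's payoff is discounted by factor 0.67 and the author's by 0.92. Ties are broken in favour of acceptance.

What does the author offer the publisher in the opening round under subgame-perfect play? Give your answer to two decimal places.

Round 6 (the publisher proposes): the author will accept anything ≥ 0, so the publisher offers 0 and keeps 400.
Round 5 (the author proposes): the publisher can get 400 next round, worth 0.67 × 400 = 268 now, so the author offers 268, keeping 132.
Round 4 (the publisher proposes): the author can get 132 next round, worth 0.92 × 132 = 121.44 now; the publisher offers that and keeps 278.56.
Round 3 (the author proposes): the publisher can get 278.56 next round, worth 0.67 × 278.56 = 186.6352 now. The author offers 186.6352 and keeps 400 − 186.6352 = 213.3648.
Round 2 (the publisher proposes): the author can get 213.3648 next round, worth 0.92 × 213.3648 = 196.295616 now. The publisher offers 196.295616 and keeps 400 − 196.295616 = 203.704384.
Round 1 (the author proposes): the publisher can get 203.704384 next round, worth 0.67 × 203.704384 = 136.48193728 now, so the author offers 136.48193728, keeping 263.51806272.

136.48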